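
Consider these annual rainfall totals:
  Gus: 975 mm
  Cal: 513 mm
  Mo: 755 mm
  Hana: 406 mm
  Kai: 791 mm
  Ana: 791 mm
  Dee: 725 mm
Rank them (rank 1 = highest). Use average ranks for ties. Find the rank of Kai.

2.5

Sorted (descending): 975, 791, 791, 755, 725, 513, 406
The 2 values of 791 occupy positions 2–3 → average rank (2+3)/2 = 2.5.
Kai has value 791 mm → rank 2.5.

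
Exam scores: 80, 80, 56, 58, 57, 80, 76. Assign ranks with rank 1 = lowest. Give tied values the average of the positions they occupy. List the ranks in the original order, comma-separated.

6, 6, 1, 3, 2, 6, 4

Sorted (ascending): 56, 57, 58, 76, 80, 80, 80
The 3 values of 80 occupy positions 5–7 → average rank 6.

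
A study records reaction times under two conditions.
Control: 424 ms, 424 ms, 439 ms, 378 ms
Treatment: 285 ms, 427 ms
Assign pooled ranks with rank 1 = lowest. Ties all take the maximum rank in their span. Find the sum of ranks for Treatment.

6

Sorted (ascending): 285, 378, 424, 424, 427, 439
The 2 values of 424 occupy positions 3–4 → each gets rank 4.
Treatment values → pooled ranks: 285→1, 427→5
Rank sum = 1 + 5 = 6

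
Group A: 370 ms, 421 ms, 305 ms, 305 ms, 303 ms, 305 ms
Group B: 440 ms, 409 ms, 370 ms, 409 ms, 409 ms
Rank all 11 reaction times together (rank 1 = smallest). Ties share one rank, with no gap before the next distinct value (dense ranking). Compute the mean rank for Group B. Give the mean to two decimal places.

4.20

Sorted (ascending): 303, 305, 305, 305, 370, 370, 409, 409, 409, 421, 440
The 3 values of 305 share dense rank 2.
The 2 values of 370 share dense rank 3.
The 3 values of 409 share dense rank 4.
Remaining distinct values take the next consecutive integers.
Group B values → pooled ranks: 440→6, 409→4, 370→3, 409→4, 409→4
Mean rank = (6 + 4 + 3 + 4 + 4) / 5 = 4.20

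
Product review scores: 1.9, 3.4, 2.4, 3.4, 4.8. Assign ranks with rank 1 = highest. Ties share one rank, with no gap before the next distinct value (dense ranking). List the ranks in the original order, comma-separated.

Sorted (descending): 4.8, 3.4, 3.4, 2.4, 1.9
The 2 values of 3.4 share dense rank 2.
Remaining distinct values take the next consecutive integers.

4, 2, 3, 2, 1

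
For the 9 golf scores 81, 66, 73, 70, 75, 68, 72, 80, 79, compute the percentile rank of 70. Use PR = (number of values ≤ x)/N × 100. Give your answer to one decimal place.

N = 9.
Strictly below 70: 2. Equal to 70: 1.
PR = 3/9 × 100 = 33.3

33.3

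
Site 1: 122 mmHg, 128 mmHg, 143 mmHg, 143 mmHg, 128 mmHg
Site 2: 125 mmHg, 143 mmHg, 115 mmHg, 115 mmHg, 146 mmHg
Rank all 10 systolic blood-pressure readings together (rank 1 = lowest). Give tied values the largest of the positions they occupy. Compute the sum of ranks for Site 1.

Sorted (ascending): 115, 115, 122, 125, 128, 128, 143, 143, 143, 146
The 2 values of 115 occupy positions 1–2 → each gets rank 2.
The 2 values of 128 occupy positions 5–6 → each gets rank 6.
The 3 values of 143 occupy positions 7–9 → each gets rank 9.
Site 1 values → pooled ranks: 122→3, 128→6, 143→9, 143→9, 128→6
Rank sum = 3 + 6 + 9 + 9 + 6 = 33

33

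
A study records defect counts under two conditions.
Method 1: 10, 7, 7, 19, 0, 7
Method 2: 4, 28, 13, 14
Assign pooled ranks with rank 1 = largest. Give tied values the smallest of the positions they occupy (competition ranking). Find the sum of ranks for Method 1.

35

Sorted (descending): 28, 19, 14, 13, 10, 7, 7, 7, 4, 0
The 3 values of 7 occupy positions 6–8 → each gets rank 6.
Method 1 values → pooled ranks: 10→5, 7→6, 7→6, 19→2, 0→10, 7→6
Rank sum = 5 + 6 + 6 + 2 + 10 + 6 = 35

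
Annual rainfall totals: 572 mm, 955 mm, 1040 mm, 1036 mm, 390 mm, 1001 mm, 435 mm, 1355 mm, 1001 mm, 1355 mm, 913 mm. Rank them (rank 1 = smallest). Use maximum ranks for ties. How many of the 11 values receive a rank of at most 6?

Sorted (ascending): 390, 435, 572, 913, 955, 1001, 1001, 1036, 1040, 1355, 1355
The 2 values of 1001 occupy positions 6–7 → each gets rank 7.
The 2 values of 1355 occupy positions 10–11 → each gets rank 11.
Ranks ≤ 6: {1, 2, 3, 4, 5} → 5 values.

5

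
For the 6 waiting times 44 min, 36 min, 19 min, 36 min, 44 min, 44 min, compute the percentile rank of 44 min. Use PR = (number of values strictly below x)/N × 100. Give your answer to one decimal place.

N = 6.
Strictly below 44: 3. Equal to 44: 3.
PR = 3/6 × 100 = 50.0

50.0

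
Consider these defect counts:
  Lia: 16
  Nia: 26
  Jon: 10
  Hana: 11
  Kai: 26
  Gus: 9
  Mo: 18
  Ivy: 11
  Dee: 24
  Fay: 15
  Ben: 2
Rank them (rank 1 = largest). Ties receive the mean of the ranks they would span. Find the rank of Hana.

7.5

Sorted (descending): 26, 26, 24, 18, 16, 15, 11, 11, 10, 9, 2
The 2 values of 26 occupy positions 1–2 → average rank (1+2)/2 = 1.5.
The 2 values of 11 occupy positions 7–8 → average rank (7+8)/2 = 7.5.
Hana has value 11 → rank 7.5.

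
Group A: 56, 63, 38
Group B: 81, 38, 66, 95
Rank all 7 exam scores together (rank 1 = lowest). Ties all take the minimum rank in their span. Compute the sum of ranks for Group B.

Sorted (ascending): 38, 38, 56, 63, 66, 81, 95
The 2 values of 38 occupy positions 1–2 → each gets rank 1.
Group B values → pooled ranks: 81→6, 38→1, 66→5, 95→7
Rank sum = 6 + 1 + 5 + 7 = 19

19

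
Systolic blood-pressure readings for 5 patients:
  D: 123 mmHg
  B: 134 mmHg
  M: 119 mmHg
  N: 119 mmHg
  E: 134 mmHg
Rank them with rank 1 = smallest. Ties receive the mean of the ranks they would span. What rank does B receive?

4.5

Sorted (ascending): 119, 119, 123, 134, 134
The 2 values of 119 occupy positions 1–2 → average rank (1+2)/2 = 1.5.
The 2 values of 134 occupy positions 4–5 → average rank (4+5)/2 = 4.5.
B has value 134 mmHg → rank 4.5.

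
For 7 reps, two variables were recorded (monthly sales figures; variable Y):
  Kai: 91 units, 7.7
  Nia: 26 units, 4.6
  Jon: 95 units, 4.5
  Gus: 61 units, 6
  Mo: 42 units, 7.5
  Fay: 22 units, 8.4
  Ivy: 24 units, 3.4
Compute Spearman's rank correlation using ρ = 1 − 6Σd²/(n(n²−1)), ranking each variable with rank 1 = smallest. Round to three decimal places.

-0.143

Ranks of variable 1: 6, 3, 7, 5, 4, 1, 2
Ranks of variable 2: 6, 3, 2, 4, 5, 7, 1
d = r₁ − r₂: 0, 0, 5, 1, -1, -6, 1
d²: 0, 0, 25, 1, 1, 36, 1; Σd² = 64
ρ = 1 − 6·64/(7·48) = 1 − 384/336 = -0.143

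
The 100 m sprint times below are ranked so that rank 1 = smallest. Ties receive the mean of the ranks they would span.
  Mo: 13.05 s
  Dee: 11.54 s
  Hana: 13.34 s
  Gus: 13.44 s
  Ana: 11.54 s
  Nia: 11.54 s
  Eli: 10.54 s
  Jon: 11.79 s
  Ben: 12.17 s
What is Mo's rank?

7

Sorted (ascending): 10.54, 11.54, 11.54, 11.54, 11.79, 12.17, 13.05, 13.34, 13.44
The 3 values of 11.54 occupy positions 2–4 → average rank 3.
Mo has value 13.05 s → rank 7.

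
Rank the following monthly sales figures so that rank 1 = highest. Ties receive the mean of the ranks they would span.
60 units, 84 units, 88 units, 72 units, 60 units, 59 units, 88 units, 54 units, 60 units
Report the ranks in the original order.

Sorted (descending): 88, 88, 84, 72, 60, 60, 60, 59, 54
The 2 values of 88 occupy positions 1–2 → average rank (1+2)/2 = 1.5.
The 3 values of 60 occupy positions 5–7 → average rank 6.

6, 3, 1.5, 4, 6, 8, 1.5, 9, 6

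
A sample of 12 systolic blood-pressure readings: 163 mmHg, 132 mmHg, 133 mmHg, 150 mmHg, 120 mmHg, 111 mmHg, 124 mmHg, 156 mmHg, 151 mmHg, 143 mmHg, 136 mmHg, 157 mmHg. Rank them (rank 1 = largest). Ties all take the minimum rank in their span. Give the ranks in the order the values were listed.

Sorted (descending): 163, 157, 156, 151, 150, 143, 136, 133, 132, 124, 120, 111
No ties — each value takes its position as its rank.

1, 9, 8, 5, 11, 12, 10, 3, 4, 6, 7, 2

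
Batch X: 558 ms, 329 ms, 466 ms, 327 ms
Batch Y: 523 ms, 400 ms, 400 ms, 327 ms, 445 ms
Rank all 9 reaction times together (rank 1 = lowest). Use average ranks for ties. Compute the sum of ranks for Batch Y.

24.5

Sorted (ascending): 327, 327, 329, 400, 400, 445, 466, 523, 558
The 2 values of 327 occupy positions 1–2 → average rank (1+2)/2 = 1.5.
The 2 values of 400 occupy positions 4–5 → average rank (4+5)/2 = 4.5.
Batch Y values → pooled ranks: 523→8, 400→4.5, 400→4.5, 327→1.5, 445→6
Rank sum = 8 + 4.5 + 4.5 + 1.5 + 6 = 24.5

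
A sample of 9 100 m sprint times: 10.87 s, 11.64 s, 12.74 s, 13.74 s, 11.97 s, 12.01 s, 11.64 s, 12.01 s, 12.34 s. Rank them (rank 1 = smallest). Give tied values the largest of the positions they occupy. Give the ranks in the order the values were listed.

1, 3, 8, 9, 4, 6, 3, 6, 7

Sorted (ascending): 10.87, 11.64, 11.64, 11.97, 12.01, 12.01, 12.34, 12.74, 13.74
The 2 values of 11.64 occupy positions 2–3 → each gets rank 3.
The 2 values of 12.01 occupy positions 5–6 → each gets rank 6.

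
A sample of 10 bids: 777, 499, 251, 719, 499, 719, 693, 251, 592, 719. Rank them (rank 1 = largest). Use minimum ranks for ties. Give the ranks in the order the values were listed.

Sorted (descending): 777, 719, 719, 719, 693, 592, 499, 499, 251, 251
The 3 values of 719 occupy positions 2–4 → each gets rank 2.
The 2 values of 499 occupy positions 7–8 → each gets rank 7.
The 2 values of 251 occupy positions 9–10 → each gets rank 9.

1, 7, 9, 2, 7, 2, 5, 9, 6, 2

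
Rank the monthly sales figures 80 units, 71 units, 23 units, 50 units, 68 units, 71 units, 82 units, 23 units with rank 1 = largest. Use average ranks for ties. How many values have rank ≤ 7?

Sorted (descending): 82, 80, 71, 71, 68, 50, 23, 23
The 2 values of 71 occupy positions 3–4 → average rank (3+4)/2 = 3.5.
The 2 values of 23 occupy positions 7–8 → average rank (7+8)/2 = 7.5.
Ranks ≤ 7: {1, 2, 3.5, 3.5, 5, 6} → 6 values.

6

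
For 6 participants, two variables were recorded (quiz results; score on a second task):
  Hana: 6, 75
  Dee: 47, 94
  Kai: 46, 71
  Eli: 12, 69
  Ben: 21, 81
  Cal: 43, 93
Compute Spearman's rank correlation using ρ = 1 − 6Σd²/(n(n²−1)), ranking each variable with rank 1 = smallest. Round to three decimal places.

Ranks of variable 1: 1, 6, 5, 2, 3, 4
Ranks of variable 2: 3, 6, 2, 1, 4, 5
d = r₁ − r₂: -2, 0, 3, 1, -1, -1
d²: 4, 0, 9, 1, 1, 1; Σd² = 16
ρ = 1 − 6·16/(6·35) = 1 − 96/210 = 0.543

0.543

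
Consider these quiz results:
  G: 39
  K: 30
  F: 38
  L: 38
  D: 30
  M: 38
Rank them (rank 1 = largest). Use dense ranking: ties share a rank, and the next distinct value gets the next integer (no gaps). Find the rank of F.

Sorted (descending): 39, 38, 38, 38, 30, 30
The 3 values of 38 share dense rank 2.
The 2 values of 30 share dense rank 3.
Remaining distinct values take the next consecutive integers.
F has value 38 → rank 2.

2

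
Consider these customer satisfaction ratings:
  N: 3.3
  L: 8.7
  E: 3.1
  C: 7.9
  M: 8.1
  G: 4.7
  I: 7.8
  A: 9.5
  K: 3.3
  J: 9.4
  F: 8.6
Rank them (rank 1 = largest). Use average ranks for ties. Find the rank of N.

Sorted (descending): 9.5, 9.4, 8.7, 8.6, 8.1, 7.9, 7.8, 4.7, 3.3, 3.3, 3.1
The 2 values of 3.3 occupy positions 9–10 → average rank (9+10)/2 = 9.5.
N has value 3.3 → rank 9.5.

9.5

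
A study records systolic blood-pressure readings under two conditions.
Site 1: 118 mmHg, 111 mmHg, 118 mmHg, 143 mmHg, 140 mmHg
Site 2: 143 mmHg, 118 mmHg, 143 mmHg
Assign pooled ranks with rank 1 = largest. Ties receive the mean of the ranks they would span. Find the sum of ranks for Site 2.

10

Sorted (descending): 143, 143, 143, 140, 118, 118, 118, 111
The 3 values of 143 occupy positions 1–3 → average rank 2.
The 3 values of 118 occupy positions 5–7 → average rank 6.
Site 2 values → pooled ranks: 143→2, 118→6, 143→2
Rank sum = 2 + 6 + 2 = 10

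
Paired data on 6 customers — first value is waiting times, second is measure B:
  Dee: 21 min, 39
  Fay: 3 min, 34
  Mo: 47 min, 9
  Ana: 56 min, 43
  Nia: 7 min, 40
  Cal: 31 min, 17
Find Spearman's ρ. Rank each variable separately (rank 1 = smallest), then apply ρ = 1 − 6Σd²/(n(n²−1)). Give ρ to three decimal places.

Ranks of variable 1: 3, 1, 5, 6, 2, 4
Ranks of variable 2: 4, 3, 1, 6, 5, 2
d = r₁ − r₂: -1, -2, 4, 0, -3, 2
d²: 1, 4, 16, 0, 9, 4; Σd² = 34
ρ = 1 − 6·34/(6·35) = 1 − 204/210 = 0.029

0.029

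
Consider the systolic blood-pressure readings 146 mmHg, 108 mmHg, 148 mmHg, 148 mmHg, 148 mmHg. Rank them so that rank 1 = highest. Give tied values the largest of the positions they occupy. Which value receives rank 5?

Sorted (descending): 148, 148, 148, 146, 108
The 3 values of 148 occupy positions 1–3 → each gets rank 3.
Rank 5 → value 108.

108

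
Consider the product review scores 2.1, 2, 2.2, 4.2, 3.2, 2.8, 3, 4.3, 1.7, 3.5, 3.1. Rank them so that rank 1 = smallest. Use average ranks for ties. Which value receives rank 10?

4.2

Sorted (ascending): 1.7, 2, 2.1, 2.2, 2.8, 3, 3.1, 3.2, 3.5, 4.2, 4.3
No ties — each value takes its position as its rank.
Rank 10 → value 4.2.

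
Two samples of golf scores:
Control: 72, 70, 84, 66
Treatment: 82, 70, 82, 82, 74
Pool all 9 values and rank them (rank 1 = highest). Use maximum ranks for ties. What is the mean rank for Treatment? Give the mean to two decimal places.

5.00

Sorted (descending): 84, 82, 82, 82, 74, 72, 70, 70, 66
The 3 values of 82 occupy positions 2–4 → each gets rank 4.
The 2 values of 70 occupy positions 7–8 → each gets rank 8.
Treatment values → pooled ranks: 82→4, 70→8, 82→4, 82→4, 74→5
Mean rank = (4 + 8 + 4 + 4 + 5) / 5 = 5.00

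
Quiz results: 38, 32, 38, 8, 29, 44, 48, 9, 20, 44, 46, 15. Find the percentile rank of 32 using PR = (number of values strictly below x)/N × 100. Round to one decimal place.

N = 12.
Strictly below 32: 5. Equal to 32: 1.
PR = 5/12 × 100 = 41.7

41.7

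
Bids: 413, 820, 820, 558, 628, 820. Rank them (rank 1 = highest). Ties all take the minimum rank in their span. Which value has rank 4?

628

Sorted (descending): 820, 820, 820, 628, 558, 413
The 3 values of 820 occupy positions 1–3 → each gets rank 1.
Rank 4 → value 628.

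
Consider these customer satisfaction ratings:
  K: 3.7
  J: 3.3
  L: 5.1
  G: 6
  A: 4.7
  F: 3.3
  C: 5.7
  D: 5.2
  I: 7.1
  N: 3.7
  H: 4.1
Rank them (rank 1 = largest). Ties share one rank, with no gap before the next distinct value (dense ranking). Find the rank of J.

Sorted (descending): 7.1, 6, 5.7, 5.2, 5.1, 4.7, 4.1, 3.7, 3.7, 3.3, 3.3
The 2 values of 3.7 share dense rank 8.
The 2 values of 3.3 share dense rank 9.
Remaining distinct values take the next consecutive integers.
J has value 3.3 → rank 9.

9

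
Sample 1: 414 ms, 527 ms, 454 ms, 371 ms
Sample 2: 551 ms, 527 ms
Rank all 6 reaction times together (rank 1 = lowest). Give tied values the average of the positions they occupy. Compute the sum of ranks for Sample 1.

10.5

Sorted (ascending): 371, 414, 454, 527, 527, 551
The 2 values of 527 occupy positions 4–5 → average rank (4+5)/2 = 4.5.
Sample 1 values → pooled ranks: 414→2, 527→4.5, 454→3, 371→1
Rank sum = 2 + 4.5 + 3 + 1 = 10.5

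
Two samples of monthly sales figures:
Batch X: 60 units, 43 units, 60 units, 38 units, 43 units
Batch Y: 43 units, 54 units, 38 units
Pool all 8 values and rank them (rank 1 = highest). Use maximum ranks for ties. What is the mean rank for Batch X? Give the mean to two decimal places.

4.80

Sorted (descending): 60, 60, 54, 43, 43, 43, 38, 38
The 2 values of 60 occupy positions 1–2 → each gets rank 2.
The 3 values of 43 occupy positions 4–6 → each gets rank 6.
The 2 values of 38 occupy positions 7–8 → each gets rank 8.
Batch X values → pooled ranks: 60→2, 43→6, 60→2, 38→8, 43→6
Mean rank = (2 + 6 + 2 + 8 + 6) / 5 = 4.80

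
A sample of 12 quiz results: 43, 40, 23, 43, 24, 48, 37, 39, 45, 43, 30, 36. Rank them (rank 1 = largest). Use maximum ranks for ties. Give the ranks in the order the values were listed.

Sorted (descending): 48, 45, 43, 43, 43, 40, 39, 37, 36, 30, 24, 23
The 3 values of 43 occupy positions 3–5 → each gets rank 5.

5, 6, 12, 5, 11, 1, 8, 7, 2, 5, 10, 9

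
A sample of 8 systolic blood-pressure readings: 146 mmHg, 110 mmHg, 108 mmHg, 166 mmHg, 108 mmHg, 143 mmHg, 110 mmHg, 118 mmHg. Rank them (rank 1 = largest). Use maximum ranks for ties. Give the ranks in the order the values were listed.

2, 6, 8, 1, 8, 3, 6, 4

Sorted (descending): 166, 146, 143, 118, 110, 110, 108, 108
The 2 values of 110 occupy positions 5–6 → each gets rank 6.
The 2 values of 108 occupy positions 7–8 → each gets rank 8.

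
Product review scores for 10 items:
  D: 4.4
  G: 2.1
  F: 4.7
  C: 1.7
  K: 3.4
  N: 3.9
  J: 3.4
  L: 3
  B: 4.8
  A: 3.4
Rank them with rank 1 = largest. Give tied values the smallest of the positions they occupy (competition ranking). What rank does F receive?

2

Sorted (descending): 4.8, 4.7, 4.4, 3.9, 3.4, 3.4, 3.4, 3, 2.1, 1.7
The 3 values of 3.4 occupy positions 5–7 → each gets rank 5.
F has value 4.7 → rank 2.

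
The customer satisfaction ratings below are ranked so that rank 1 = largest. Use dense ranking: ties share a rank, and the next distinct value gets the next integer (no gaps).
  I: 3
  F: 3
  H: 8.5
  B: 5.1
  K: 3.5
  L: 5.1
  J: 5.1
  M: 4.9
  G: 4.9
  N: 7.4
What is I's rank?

Sorted (descending): 8.5, 7.4, 5.1, 5.1, 5.1, 4.9, 4.9, 3.5, 3, 3
The 3 values of 5.1 share dense rank 3.
The 2 values of 4.9 share dense rank 4.
The 2 values of 3 share dense rank 6.
Remaining distinct values take the next consecutive integers.
I has value 3 → rank 6.

6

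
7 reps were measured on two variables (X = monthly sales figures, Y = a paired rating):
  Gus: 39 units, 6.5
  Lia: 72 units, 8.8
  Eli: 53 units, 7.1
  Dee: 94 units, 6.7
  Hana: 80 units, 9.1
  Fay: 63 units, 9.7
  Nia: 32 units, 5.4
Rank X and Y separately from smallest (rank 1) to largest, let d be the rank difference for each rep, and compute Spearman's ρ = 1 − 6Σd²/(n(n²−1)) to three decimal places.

0.536

Ranks of variable 1: 2, 5, 3, 7, 6, 4, 1
Ranks of variable 2: 2, 5, 4, 3, 6, 7, 1
d = r₁ − r₂: 0, 0, -1, 4, 0, -3, 0
d²: 0, 0, 1, 16, 0, 9, 0; Σd² = 26
ρ = 1 − 6·26/(7·48) = 1 − 156/336 = 0.536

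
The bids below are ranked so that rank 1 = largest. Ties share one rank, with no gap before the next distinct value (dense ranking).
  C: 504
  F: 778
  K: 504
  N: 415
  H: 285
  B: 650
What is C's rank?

Sorted (descending): 778, 650, 504, 504, 415, 285
The 2 values of 504 share dense rank 3.
Remaining distinct values take the next consecutive integers.
C has value 504 → rank 3.

3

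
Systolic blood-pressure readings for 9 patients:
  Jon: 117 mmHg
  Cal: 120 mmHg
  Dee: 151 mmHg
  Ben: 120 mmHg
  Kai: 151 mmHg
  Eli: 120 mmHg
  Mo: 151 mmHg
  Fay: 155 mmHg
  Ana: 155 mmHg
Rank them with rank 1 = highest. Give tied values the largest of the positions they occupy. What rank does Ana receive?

Sorted (descending): 155, 155, 151, 151, 151, 120, 120, 120, 117
The 2 values of 155 occupy positions 1–2 → each gets rank 2.
The 3 values of 151 occupy positions 3–5 → each gets rank 5.
The 3 values of 120 occupy positions 6–8 → each gets rank 8.
Ana has value 155 mmHg → rank 2.

2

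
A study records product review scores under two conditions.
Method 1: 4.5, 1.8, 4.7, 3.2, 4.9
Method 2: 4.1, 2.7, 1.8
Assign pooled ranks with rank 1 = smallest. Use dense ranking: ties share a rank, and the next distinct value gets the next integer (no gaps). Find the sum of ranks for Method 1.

Sorted (ascending): 1.8, 1.8, 2.7, 3.2, 4.1, 4.5, 4.7, 4.9
The 2 values of 1.8 share dense rank 1.
Remaining distinct values take the next consecutive integers.
Method 1 values → pooled ranks: 4.5→5, 1.8→1, 4.7→6, 3.2→3, 4.9→7
Rank sum = 5 + 1 + 6 + 3 + 7 = 22

22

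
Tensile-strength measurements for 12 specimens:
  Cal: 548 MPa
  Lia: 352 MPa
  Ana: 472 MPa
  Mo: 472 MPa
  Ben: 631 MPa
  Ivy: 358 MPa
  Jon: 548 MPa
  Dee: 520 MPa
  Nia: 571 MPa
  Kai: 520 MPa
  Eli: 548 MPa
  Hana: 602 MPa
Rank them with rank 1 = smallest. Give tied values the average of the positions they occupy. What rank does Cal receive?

8

Sorted (ascending): 352, 358, 472, 472, 520, 520, 548, 548, 548, 571, 602, 631
The 2 values of 472 occupy positions 3–4 → average rank (3+4)/2 = 3.5.
The 2 values of 520 occupy positions 5–6 → average rank (5+6)/2 = 5.5.
The 3 values of 548 occupy positions 7–9 → average rank 8.
Cal has value 548 MPa → rank 8.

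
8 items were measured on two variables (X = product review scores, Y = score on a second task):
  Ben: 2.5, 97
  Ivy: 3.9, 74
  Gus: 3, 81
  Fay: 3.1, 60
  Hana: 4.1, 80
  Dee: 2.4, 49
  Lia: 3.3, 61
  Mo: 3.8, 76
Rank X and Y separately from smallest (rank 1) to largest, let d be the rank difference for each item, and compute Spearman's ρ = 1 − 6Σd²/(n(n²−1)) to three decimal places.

Ranks of variable 1: 2, 7, 3, 4, 8, 1, 5, 6
Ranks of variable 2: 8, 4, 7, 2, 6, 1, 3, 5
d = r₁ − r₂: -6, 3, -4, 2, 2, 0, 2, 1
d²: 36, 9, 16, 4, 4, 0, 4, 1; Σd² = 74
ρ = 1 − 6·74/(8·63) = 1 − 444/504 = 0.119

0.119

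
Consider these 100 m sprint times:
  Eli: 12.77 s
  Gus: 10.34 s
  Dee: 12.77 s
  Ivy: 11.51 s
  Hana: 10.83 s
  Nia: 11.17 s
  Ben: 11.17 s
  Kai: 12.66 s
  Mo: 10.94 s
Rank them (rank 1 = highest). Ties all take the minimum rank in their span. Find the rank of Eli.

Sorted (descending): 12.77, 12.77, 12.66, 11.51, 11.17, 11.17, 10.94, 10.83, 10.34
The 2 values of 12.77 occupy positions 1–2 → each gets rank 1.
The 2 values of 11.17 occupy positions 5–6 → each gets rank 5.
Eli has value 12.77 s → rank 1.

1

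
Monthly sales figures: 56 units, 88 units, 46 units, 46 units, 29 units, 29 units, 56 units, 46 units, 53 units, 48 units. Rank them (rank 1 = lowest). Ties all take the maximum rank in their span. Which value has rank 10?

Sorted (ascending): 29, 29, 46, 46, 46, 48, 53, 56, 56, 88
The 2 values of 29 occupy positions 1–2 → each gets rank 2.
The 3 values of 46 occupy positions 3–5 → each gets rank 5.
The 2 values of 56 occupy positions 8–9 → each gets rank 9.
Rank 10 → value 88.

88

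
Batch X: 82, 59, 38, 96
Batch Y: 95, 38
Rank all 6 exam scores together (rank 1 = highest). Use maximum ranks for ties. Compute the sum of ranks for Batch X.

14

Sorted (descending): 96, 95, 82, 59, 38, 38
The 2 values of 38 occupy positions 5–6 → each gets rank 6.
Batch X values → pooled ranks: 82→3, 59→4, 38→6, 96→1
Rank sum = 3 + 4 + 6 + 1 = 14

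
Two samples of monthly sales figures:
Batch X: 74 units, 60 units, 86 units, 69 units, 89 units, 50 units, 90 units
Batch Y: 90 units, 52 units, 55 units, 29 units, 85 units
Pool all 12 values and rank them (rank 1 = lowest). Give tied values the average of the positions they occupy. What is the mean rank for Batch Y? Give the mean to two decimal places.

5.50

Sorted (ascending): 29, 50, 52, 55, 60, 69, 74, 85, 86, 89, 90, 90
The 2 values of 90 occupy positions 11–12 → average rank (11+12)/2 = 11.5.
Batch Y values → pooled ranks: 90→11.5, 52→3, 55→4, 29→1, 85→8
Mean rank = (11.5 + 3 + 4 + 1 + 8) / 5 = 5.50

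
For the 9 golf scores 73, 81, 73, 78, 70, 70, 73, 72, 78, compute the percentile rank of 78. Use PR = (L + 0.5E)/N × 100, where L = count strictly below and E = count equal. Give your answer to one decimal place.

77.8

N = 9.
Strictly below 78: 6. Equal to 78: 2.
PR = (6 + 0.5·2)/9 × 100 = 77.8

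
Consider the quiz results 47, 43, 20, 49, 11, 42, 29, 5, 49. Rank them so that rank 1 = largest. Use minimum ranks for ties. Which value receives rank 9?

5

Sorted (descending): 49, 49, 47, 43, 42, 29, 20, 11, 5
The 2 values of 49 occupy positions 1–2 → each gets rank 1.
Rank 9 → value 5.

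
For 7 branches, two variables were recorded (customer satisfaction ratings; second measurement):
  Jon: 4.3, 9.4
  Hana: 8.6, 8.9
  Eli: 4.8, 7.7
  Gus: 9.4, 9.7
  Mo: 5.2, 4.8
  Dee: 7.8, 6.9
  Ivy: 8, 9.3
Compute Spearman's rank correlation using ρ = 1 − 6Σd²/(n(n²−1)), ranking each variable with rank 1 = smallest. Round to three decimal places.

Ranks of variable 1: 1, 6, 2, 7, 3, 4, 5
Ranks of variable 2: 6, 4, 3, 7, 1, 2, 5
d = r₁ − r₂: -5, 2, -1, 0, 2, 2, 0
d²: 25, 4, 1, 0, 4, 4, 0; Σd² = 38
ρ = 1 − 6·38/(7·48) = 1 − 228/336 = 0.321

0.321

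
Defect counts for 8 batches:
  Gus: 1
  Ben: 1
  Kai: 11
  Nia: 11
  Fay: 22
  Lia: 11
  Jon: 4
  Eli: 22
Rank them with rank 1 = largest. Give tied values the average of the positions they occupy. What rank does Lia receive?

Sorted (descending): 22, 22, 11, 11, 11, 4, 1, 1
The 2 values of 22 occupy positions 1–2 → average rank (1+2)/2 = 1.5.
The 3 values of 11 occupy positions 3–5 → average rank 4.
The 2 values of 1 occupy positions 7–8 → average rank (7+8)/2 = 7.5.
Lia has value 11 → rank 4.

4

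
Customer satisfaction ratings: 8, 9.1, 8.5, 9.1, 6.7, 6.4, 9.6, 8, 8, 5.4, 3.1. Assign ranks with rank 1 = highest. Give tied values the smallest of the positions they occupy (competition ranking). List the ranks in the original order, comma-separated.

Sorted (descending): 9.6, 9.1, 9.1, 8.5, 8, 8, 8, 6.7, 6.4, 5.4, 3.1
The 2 values of 9.1 occupy positions 2–3 → each gets rank 2.
The 3 values of 8 occupy positions 5–7 → each gets rank 5.

5, 2, 4, 2, 8, 9, 1, 5, 5, 10, 11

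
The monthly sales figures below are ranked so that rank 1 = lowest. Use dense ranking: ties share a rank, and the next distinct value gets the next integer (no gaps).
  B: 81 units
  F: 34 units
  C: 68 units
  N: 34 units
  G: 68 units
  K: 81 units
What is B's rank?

Sorted (ascending): 34, 34, 68, 68, 81, 81
The 2 values of 34 share dense rank 1.
The 2 values of 68 share dense rank 2.
The 2 values of 81 share dense rank 3.
B has value 81 units → rank 3.

3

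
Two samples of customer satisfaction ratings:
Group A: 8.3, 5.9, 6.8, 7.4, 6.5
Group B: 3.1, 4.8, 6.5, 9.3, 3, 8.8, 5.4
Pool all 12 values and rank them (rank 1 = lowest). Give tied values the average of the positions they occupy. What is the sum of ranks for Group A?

Sorted (ascending): 3, 3.1, 4.8, 5.4, 5.9, 6.5, 6.5, 6.8, 7.4, 8.3, 8.8, 9.3
The 2 values of 6.5 occupy positions 6–7 → average rank (6+7)/2 = 6.5.
Group A values → pooled ranks: 8.3→10, 5.9→5, 6.8→8, 7.4→9, 6.5→6.5
Rank sum = 10 + 5 + 8 + 9 + 6.5 = 38.5

38.5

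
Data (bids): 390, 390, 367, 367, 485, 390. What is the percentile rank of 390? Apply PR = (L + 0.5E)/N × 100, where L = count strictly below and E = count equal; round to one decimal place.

N = 6.
Strictly below 390: 2. Equal to 390: 3.
PR = (2 + 0.5·3)/6 × 100 = 58.3

58.3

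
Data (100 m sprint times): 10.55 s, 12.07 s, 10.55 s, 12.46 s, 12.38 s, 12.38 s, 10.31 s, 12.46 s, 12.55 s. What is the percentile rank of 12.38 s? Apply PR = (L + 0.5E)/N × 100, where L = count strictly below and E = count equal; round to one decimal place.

55.6

N = 9.
Strictly below 12.38: 4. Equal to 12.38: 2.
PR = (4 + 0.5·2)/9 × 100 = 55.6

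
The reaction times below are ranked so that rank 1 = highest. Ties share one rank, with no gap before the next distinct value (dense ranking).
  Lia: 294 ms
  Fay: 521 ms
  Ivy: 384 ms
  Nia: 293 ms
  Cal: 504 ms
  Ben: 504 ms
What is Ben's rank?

2

Sorted (descending): 521, 504, 504, 384, 294, 293
The 2 values of 504 share dense rank 2.
Remaining distinct values take the next consecutive integers.
Ben has value 504 ms → rank 2.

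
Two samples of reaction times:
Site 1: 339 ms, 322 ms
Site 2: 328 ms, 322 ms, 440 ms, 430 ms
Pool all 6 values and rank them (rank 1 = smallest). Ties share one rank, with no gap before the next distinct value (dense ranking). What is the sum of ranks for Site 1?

4

Sorted (ascending): 322, 322, 328, 339, 430, 440
The 2 values of 322 share dense rank 1.
Remaining distinct values take the next consecutive integers.
Site 1 values → pooled ranks: 339→3, 322→1
Rank sum = 3 + 1 = 4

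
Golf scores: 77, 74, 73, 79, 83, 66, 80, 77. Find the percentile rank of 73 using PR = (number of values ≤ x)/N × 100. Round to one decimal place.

25.0

N = 8.
Strictly below 73: 1. Equal to 73: 1.
PR = 2/8 × 100 = 25.0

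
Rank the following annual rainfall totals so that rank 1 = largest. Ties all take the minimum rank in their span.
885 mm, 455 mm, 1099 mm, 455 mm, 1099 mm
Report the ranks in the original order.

Sorted (descending): 1099, 1099, 885, 455, 455
The 2 values of 1099 occupy positions 1–2 → each gets rank 1.
The 2 values of 455 occupy positions 4–5 → each gets rank 4.

3, 4, 1, 4, 1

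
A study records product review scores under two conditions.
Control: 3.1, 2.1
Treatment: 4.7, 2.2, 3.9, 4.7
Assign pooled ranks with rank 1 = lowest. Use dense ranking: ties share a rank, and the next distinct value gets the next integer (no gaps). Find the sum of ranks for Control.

4

Sorted (ascending): 2.1, 2.2, 3.1, 3.9, 4.7, 4.7
The 2 values of 4.7 share dense rank 5.
Remaining distinct values take the next consecutive integers.
Control values → pooled ranks: 3.1→3, 2.1→1
Rank sum = 3 + 1 = 4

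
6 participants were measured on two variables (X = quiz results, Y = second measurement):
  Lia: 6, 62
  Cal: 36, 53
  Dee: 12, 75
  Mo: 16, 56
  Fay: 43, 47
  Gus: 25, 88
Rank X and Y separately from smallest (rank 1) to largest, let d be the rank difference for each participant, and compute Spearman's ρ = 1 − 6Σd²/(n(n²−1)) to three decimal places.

-0.600

Ranks of variable 1: 1, 5, 2, 3, 6, 4
Ranks of variable 2: 4, 2, 5, 3, 1, 6
d = r₁ − r₂: -3, 3, -3, 0, 5, -2
d²: 9, 9, 9, 0, 25, 4; Σd² = 56
ρ = 1 − 6·56/(6·35) = 1 − 336/210 = -0.600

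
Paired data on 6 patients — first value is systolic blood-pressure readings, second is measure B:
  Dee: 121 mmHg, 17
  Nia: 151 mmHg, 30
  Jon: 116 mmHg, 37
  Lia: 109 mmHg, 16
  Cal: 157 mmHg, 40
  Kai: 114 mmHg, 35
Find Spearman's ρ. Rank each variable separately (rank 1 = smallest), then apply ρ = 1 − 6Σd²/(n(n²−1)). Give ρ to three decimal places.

Ranks of variable 1: 4, 5, 3, 1, 6, 2
Ranks of variable 2: 2, 3, 5, 1, 6, 4
d = r₁ − r₂: 2, 2, -2, 0, 0, -2
d²: 4, 4, 4, 0, 0, 4; Σd² = 16
ρ = 1 − 6·16/(6·35) = 1 − 96/210 = 0.543

0.543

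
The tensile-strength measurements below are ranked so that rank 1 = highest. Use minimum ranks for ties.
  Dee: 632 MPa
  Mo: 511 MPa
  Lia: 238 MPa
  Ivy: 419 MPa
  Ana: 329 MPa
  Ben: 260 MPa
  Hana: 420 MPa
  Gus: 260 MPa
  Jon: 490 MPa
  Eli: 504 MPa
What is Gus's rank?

8

Sorted (descending): 632, 511, 504, 490, 420, 419, 329, 260, 260, 238
The 2 values of 260 occupy positions 8–9 → each gets rank 8.
Gus has value 260 MPa → rank 8.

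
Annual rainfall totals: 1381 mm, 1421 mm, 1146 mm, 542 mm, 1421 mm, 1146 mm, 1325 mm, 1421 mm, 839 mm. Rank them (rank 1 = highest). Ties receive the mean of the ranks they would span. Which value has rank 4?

Sorted (descending): 1421, 1421, 1421, 1381, 1325, 1146, 1146, 839, 542
The 3 values of 1421 occupy positions 1–3 → average rank 2.
The 2 values of 1146 occupy positions 6–7 → average rank (6+7)/2 = 6.5.
Rank 4 → value 1381.

1381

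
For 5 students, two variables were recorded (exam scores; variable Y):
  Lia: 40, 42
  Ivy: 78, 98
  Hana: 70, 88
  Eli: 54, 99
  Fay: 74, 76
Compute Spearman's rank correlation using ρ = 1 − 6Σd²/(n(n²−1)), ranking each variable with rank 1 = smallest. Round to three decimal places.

Ranks of variable 1: 1, 5, 3, 2, 4
Ranks of variable 2: 1, 4, 3, 5, 2
d = r₁ − r₂: 0, 1, 0, -3, 2
d²: 0, 1, 0, 9, 4; Σd² = 14
ρ = 1 − 6·14/(5·24) = 1 − 84/120 = 0.300

0.300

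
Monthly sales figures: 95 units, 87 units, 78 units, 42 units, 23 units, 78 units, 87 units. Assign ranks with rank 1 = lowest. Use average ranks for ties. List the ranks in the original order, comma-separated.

7, 5.5, 3.5, 2, 1, 3.5, 5.5

Sorted (ascending): 23, 42, 78, 78, 87, 87, 95
The 2 values of 78 occupy positions 3–4 → average rank (3+4)/2 = 3.5.
The 2 values of 87 occupy positions 5–6 → average rank (5+6)/2 = 5.5.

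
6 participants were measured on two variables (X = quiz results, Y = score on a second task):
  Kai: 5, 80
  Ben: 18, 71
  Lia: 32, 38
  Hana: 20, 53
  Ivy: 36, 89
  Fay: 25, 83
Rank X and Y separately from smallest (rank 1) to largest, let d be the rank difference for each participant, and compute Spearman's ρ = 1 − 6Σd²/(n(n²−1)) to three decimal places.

0.200

Ranks of variable 1: 1, 2, 5, 3, 6, 4
Ranks of variable 2: 4, 3, 1, 2, 6, 5
d = r₁ − r₂: -3, -1, 4, 1, 0, -1
d²: 9, 1, 16, 1, 0, 1; Σd² = 28
ρ = 1 − 6·28/(6·35) = 1 − 168/210 = 0.200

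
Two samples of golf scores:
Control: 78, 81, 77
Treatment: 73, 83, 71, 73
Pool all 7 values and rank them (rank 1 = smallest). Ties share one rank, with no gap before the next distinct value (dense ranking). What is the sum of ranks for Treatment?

Sorted (ascending): 71, 73, 73, 77, 78, 81, 83
The 2 values of 73 share dense rank 2.
Remaining distinct values take the next consecutive integers.
Treatment values → pooled ranks: 73→2, 83→6, 71→1, 73→2
Rank sum = 2 + 6 + 1 + 2 = 11

11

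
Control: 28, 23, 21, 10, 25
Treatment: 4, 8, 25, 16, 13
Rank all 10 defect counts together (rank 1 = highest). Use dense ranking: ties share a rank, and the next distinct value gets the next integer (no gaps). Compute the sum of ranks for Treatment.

30

Sorted (descending): 28, 25, 25, 23, 21, 16, 13, 10, 8, 4
The 2 values of 25 share dense rank 2.
Remaining distinct values take the next consecutive integers.
Treatment values → pooled ranks: 4→9, 8→8, 25→2, 16→5, 13→6
Rank sum = 9 + 8 + 2 + 5 + 6 = 30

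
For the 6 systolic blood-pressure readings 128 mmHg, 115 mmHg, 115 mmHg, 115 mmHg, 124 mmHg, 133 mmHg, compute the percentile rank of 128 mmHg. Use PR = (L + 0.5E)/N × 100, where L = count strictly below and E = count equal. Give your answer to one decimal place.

N = 6.
Strictly below 128: 4. Equal to 128: 1.
PR = (4 + 0.5·1)/6 × 100 = 75.0

75.0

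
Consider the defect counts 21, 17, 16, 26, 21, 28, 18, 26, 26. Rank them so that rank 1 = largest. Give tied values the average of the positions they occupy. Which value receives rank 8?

17

Sorted (descending): 28, 26, 26, 26, 21, 21, 18, 17, 16
The 3 values of 26 occupy positions 2–4 → average rank 3.
The 2 values of 21 occupy positions 5–6 → average rank (5+6)/2 = 5.5.
Rank 8 → value 17.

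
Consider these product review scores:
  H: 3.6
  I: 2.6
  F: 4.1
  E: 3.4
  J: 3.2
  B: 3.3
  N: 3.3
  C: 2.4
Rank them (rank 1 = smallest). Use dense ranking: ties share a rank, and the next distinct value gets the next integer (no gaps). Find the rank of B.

Sorted (ascending): 2.4, 2.6, 3.2, 3.3, 3.3, 3.4, 3.6, 4.1
The 2 values of 3.3 share dense rank 4.
Remaining distinct values take the next consecutive integers.
B has value 3.3 → rank 4.

4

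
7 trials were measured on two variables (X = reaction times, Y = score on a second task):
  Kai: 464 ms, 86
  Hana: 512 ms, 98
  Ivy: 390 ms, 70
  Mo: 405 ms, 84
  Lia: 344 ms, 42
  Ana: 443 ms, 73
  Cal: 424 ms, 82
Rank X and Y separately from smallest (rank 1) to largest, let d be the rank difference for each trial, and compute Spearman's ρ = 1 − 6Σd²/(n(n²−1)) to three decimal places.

0.857

Ranks of variable 1: 6, 7, 2, 3, 1, 5, 4
Ranks of variable 2: 6, 7, 2, 5, 1, 3, 4
d = r₁ − r₂: 0, 0, 0, -2, 0, 2, 0
d²: 0, 0, 0, 4, 0, 4, 0; Σd² = 8
ρ = 1 − 6·8/(7·48) = 1 − 48/336 = 0.857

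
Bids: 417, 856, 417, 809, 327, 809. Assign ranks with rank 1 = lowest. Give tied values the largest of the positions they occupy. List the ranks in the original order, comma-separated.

3, 6, 3, 5, 1, 5

Sorted (ascending): 327, 417, 417, 809, 809, 856
The 2 values of 417 occupy positions 2–3 → each gets rank 3.
The 2 values of 809 occupy positions 4–5 → each gets rank 5.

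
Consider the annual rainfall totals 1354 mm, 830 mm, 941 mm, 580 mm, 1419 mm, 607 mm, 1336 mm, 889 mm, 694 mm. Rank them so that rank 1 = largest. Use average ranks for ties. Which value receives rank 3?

Sorted (descending): 1419, 1354, 1336, 941, 889, 830, 694, 607, 580
No ties — each value takes its position as its rank.
Rank 3 → value 1336.

1336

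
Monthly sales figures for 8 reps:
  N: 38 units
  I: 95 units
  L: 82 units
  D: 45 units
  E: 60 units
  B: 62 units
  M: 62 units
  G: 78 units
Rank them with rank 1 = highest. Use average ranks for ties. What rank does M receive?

4.5

Sorted (descending): 95, 82, 78, 62, 62, 60, 45, 38
The 2 values of 62 occupy positions 4–5 → average rank (4+5)/2 = 4.5.
M has value 62 units → rank 4.5.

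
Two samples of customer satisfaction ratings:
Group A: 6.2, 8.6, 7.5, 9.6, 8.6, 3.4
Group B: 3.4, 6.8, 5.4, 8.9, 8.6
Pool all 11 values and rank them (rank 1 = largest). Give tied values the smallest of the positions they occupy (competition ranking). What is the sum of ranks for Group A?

31

Sorted (descending): 9.6, 8.9, 8.6, 8.6, 8.6, 7.5, 6.8, 6.2, 5.4, 3.4, 3.4
The 3 values of 8.6 occupy positions 3–5 → each gets rank 3.
The 2 values of 3.4 occupy positions 10–11 → each gets rank 10.
Group A values → pooled ranks: 6.2→8, 8.6→3, 7.5→6, 9.6→1, 8.6→3, 3.4→10
Rank sum = 8 + 3 + 6 + 1 + 3 + 10 = 31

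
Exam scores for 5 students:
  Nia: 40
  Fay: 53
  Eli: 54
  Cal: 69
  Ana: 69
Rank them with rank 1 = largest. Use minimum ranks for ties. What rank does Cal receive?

1

Sorted (descending): 69, 69, 54, 53, 40
The 2 values of 69 occupy positions 1–2 → each gets rank 1.
Cal has value 69 → rank 1.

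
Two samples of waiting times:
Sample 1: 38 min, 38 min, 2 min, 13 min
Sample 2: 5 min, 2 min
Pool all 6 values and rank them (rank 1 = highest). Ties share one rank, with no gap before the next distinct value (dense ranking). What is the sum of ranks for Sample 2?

Sorted (descending): 38, 38, 13, 5, 2, 2
The 2 values of 38 share dense rank 1.
The 2 values of 2 share dense rank 4.
Remaining distinct values take the next consecutive integers.
Sample 2 values → pooled ranks: 5→3, 2→4
Rank sum = 3 + 4 = 7

7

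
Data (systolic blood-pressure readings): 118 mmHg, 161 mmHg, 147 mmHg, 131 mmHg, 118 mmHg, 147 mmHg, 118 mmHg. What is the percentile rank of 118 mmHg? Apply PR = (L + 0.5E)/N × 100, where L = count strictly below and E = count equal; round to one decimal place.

21.4

N = 7.
Strictly below 118: 0. Equal to 118: 3.
PR = (0 + 0.5·3)/7 × 100 = 21.4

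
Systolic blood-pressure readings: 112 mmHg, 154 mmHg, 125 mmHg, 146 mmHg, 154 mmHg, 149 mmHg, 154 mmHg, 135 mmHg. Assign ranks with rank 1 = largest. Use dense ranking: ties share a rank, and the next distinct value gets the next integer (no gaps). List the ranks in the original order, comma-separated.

Sorted (descending): 154, 154, 154, 149, 146, 135, 125, 112
The 3 values of 154 share dense rank 1.
Remaining distinct values take the next consecutive integers.

6, 1, 5, 3, 1, 2, 1, 4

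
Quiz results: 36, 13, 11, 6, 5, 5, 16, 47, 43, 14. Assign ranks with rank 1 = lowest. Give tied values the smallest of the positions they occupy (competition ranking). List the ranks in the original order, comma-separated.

8, 5, 4, 3, 1, 1, 7, 10, 9, 6

Sorted (ascending): 5, 5, 6, 11, 13, 14, 16, 36, 43, 47
The 2 values of 5 occupy positions 1–2 → each gets rank 1.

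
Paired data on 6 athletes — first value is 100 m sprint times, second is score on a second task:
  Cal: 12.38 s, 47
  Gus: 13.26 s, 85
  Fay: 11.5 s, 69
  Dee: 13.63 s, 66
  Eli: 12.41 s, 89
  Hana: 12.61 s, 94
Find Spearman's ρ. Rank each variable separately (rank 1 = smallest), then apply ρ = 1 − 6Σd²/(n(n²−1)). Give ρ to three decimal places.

0.143

Ranks of variable 1: 2, 5, 1, 6, 3, 4
Ranks of variable 2: 1, 4, 3, 2, 5, 6
d = r₁ − r₂: 1, 1, -2, 4, -2, -2
d²: 1, 1, 4, 16, 4, 4; Σd² = 30
ρ = 1 − 6·30/(6·35) = 1 − 180/210 = 0.143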